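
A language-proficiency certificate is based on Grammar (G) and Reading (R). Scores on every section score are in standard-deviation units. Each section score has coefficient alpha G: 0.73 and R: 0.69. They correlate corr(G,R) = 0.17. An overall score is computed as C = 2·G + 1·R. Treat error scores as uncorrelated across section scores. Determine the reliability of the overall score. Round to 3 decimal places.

Var(C) = 2² + 1 + 2·[2·0.17] = 5 + 0.68 = 5.68.
Under uncorrelated errors the observed covariances equal the true-score covariances, so only the own-variance terms attenuate.
True-score variance = [2²·0.73 + 0.69] + 0.68 = 3.61 + 0.68 = 4.29.
Reliability = 4.29 / 5.68 = 0.755.

0.755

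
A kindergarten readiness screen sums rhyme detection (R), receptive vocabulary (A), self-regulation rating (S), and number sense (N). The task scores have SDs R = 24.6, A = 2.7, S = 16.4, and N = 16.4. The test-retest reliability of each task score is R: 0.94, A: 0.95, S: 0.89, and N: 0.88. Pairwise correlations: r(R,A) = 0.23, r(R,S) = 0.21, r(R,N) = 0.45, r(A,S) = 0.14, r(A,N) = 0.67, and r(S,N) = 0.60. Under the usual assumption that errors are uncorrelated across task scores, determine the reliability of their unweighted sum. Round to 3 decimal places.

0.953

Var(R+A+S+N) = 24.6² + 2.7² + 16.4² + 16.4² + 2·[24.6·2.7·0.23 + 24.6·16.4·0.21 + 24.6·16.4·0.45 + 2.7·16.4·0.14 + 2.7·16.4·0.67 + 16.4·16.4·0.60] = 1150.37 + 957.58 = 2107.95.
With uncorrelated errors the cross-covariances are all true-score covariance, so they carry over unchanged; only the diagonal terms shrink to ρᵢσᵢ².
True-score variance = [24.6²·0.94 + 2.7²·0.95 + 16.4²·0.89 + 16.4²·0.88] + 957.58 = 1051.84 + 957.58 = 2009.41.
Reliability = 2009.41 / 2107.95 = 0.953.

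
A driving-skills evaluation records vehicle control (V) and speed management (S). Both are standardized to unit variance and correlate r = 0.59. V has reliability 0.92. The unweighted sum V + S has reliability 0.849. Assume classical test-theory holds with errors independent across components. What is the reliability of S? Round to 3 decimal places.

0.600

Var(V+S) = 2 + 2·0.59 = 3.180.
True-score variance = ρ_V + ρ_S + 2·0.59, so 0.849 = (0.92 + ρ_S + 1.18) / 3.180.
ρ_S = 0.849·3.180 − 0.92 − 1.18 = 0.600.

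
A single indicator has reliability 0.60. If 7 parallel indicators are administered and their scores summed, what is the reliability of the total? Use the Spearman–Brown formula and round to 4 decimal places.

ρ_k = kρ / (1 + (k−1)ρ) = 7·0.60 / (1 + 6·0.60) = 4.200 / 4.600 = 0.9130.

0.9130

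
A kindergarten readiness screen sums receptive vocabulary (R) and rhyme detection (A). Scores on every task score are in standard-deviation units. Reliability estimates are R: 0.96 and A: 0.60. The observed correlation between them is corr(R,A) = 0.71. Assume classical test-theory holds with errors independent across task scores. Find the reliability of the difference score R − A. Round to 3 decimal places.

0.241

Var(R−A) = 1 + 1 − 2·0.71 = 2 − 1.42 = 0.58.
Under uncorrelated errors the observed covariances equal the true-score covariances, so only the own-variance terms attenuate.
True-score variance = [0.96 + 0.60] − 1.42 = 1.56 − 1.42 = 0.14.
Reliability = 0.14 / 0.58 = 0.241.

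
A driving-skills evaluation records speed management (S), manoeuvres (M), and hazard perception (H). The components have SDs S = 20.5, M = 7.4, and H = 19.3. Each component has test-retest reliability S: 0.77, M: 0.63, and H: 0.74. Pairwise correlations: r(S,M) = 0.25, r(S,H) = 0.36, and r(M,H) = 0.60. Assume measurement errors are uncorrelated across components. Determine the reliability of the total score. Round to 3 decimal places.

Var(S+M+H) = 20.5² + 7.4² + 19.3² + 2·[20.5·7.4·0.25 + 20.5·19.3·0.36 + 7.4·19.3·0.60] = 847.5 + 532.102 = 1379.6.
With uncorrelated errors the cross-covariances are all true-score covariance, so they carry over unchanged; only the diagonal terms shrink to ρᵢσᵢ².
True-score variance = [20.5²·0.77 + 7.4²·0.63 + 19.3²·0.74] + 532.102 = 633.734 + 532.102 = 1165.84.
Reliability = 1165.84 / 1379.6 = 0.845.

0.845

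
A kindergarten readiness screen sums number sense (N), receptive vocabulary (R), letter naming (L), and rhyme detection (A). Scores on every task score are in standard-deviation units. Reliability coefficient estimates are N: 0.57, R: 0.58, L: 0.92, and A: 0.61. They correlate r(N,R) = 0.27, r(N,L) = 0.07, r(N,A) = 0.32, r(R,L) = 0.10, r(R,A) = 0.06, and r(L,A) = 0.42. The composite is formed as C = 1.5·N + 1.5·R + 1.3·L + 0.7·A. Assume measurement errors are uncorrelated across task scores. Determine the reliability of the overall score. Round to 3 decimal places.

0.779

Var(C) = 1.5² + 1.5² + 1.3² + 0.7² + 2·[2.25·0.27 + 1.95·0.07 + 1.05·0.32 + 1.95·0.10 + 1.05·0.06 + 0.91·0.42] = 6.68 + 3.4404 = 10.1204.
Because errors are independent across components, Cov(Tᵢ,Tⱼ) = Cov(Xᵢ,Xⱼ); the off-diagonal part of the true-score variance is the same as above.
True-score variance = [1.5²·0.57 + 1.5²·0.58 + 1.3²·0.92 + 0.7²·0.61] + 3.4404 = 4.4412 + 3.4404 = 7.8816.
Reliability = 7.8816 / 10.1204 = 0.779.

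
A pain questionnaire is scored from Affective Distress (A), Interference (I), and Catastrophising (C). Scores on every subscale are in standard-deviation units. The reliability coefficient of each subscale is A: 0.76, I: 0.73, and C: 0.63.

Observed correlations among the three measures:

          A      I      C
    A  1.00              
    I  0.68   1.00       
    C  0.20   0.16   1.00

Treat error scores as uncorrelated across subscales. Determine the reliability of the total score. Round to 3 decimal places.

0.827

Var(A+I+C) = 3 + 2·[0.68 + 0.20 + 0.16] = 3 + 2.08 = 5.08.
Because errors are independent across components, Cov(Tᵢ,Tⱼ) = Cov(Xᵢ,Xⱼ); the off-diagonal part of the true-score variance is the same as above.
True-score variance = [0.76 + 0.73 + 0.63] + 2.08 = 2.12 + 2.08 = 4.2.
Reliability = 4.2 / 5.08 = 0.827.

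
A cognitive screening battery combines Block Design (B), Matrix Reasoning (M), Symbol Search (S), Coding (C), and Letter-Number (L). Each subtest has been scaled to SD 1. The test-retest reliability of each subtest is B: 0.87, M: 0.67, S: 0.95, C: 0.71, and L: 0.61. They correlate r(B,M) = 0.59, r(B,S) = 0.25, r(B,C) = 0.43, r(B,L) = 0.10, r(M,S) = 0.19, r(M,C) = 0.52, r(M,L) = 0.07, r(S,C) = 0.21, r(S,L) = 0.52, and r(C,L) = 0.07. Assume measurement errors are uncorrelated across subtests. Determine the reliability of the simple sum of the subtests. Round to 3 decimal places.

Var(B+M+S+C+L) = 5 + 2·[0.59 + 0.25 + 0.43 + 0.10 + 0.19 + 0.52 + 0.07 + 0.21 + 0.52 + 0.07] = 5 + 5.9 = 10.9.
Because errors are independent across components, Cov(Tᵢ,Tⱼ) = Cov(Xᵢ,Xⱼ); the off-diagonal part of the true-score variance is the same as above.
True-score variance = [0.87 + 0.67 + 0.95 + 0.71 + 0.61] + 5.9 = 3.81 + 5.9 = 9.71.
Reliability = 9.71 / 10.9 = 0.891.

0.891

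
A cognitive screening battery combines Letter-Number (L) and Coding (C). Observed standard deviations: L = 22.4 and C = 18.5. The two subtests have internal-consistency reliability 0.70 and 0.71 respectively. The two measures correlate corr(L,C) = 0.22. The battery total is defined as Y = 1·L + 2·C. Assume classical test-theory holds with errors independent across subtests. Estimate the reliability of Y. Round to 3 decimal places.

Var(Y) = 22.4² + 2²·18.5² + 2·[2·22.4·18.5·0.22] = 1870.76 + 364.672 = 2235.43.
Under uncorrelated errors the observed covariances equal the true-score covariances, so only the own-variance terms attenuate.
True-score variance = [22.4²·0.70 + 2²·18.5²·0.71] + 364.672 = 1323.22 + 364.672 = 1687.89.
Reliability = 1687.89 / 2235.43 = 0.755.

0.755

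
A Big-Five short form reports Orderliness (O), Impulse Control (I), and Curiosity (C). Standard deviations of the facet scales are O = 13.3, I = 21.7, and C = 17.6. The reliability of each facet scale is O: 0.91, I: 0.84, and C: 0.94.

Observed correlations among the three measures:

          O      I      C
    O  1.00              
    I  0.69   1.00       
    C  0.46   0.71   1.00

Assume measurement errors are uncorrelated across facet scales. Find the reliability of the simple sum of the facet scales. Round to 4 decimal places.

0.9480

Var(O+I+C) = 13.3² + 21.7² + 17.6² + 2·[13.3·21.7·0.69 + 13.3·17.6·0.46 + 21.7·17.6·0.71] = 957.54 + 1155.96 = 2113.5.
Because errors are independent across components, Cov(Tᵢ,Tⱼ) = Cov(Xᵢ,Xⱼ); the off-diagonal part of the true-score variance is the same as above.
True-score variance = [13.3²·0.91 + 21.7²·0.84 + 17.6²·0.94] + 1155.96 = 847.692 + 1155.96 = 2003.65.
Reliability = 2003.65 / 2113.5 = 0.9480.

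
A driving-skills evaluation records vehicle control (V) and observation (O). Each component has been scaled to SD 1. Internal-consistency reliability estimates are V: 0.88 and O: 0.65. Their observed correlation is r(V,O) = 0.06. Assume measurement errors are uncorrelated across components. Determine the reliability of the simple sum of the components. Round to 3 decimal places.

Var(V+O) = 2 + 2·[0.06] = 2 + 0.12 = 2.12.
Under uncorrelated errors the observed covariances equal the true-score covariances, so only the own-variance terms attenuate.
True-score variance = [0.88 + 0.65] + 0.12 = 1.53 + 0.12 = 1.65.
Reliability = 1.65 / 2.12 = 0.778.

0.778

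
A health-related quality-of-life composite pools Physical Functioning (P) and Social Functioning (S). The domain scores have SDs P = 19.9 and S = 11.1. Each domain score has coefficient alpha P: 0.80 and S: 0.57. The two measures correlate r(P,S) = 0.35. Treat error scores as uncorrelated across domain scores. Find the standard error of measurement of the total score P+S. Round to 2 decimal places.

Var(total) = 519.22 + 154.623 = 673.843.
True-score variance = 387.038 + 154.623 = 541.661, so reliability = 0.8038.
Error variance = 673.843 − 541.661 = 132.182; SEM = √132.182 = 11.50.

11.50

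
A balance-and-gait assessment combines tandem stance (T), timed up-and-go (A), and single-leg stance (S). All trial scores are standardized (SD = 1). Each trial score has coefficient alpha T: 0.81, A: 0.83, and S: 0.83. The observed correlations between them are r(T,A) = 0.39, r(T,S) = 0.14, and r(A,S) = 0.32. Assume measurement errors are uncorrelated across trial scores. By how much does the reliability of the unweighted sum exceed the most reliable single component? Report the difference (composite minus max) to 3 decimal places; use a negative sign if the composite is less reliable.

Var(sum) = 3 + 1.7 = 4.7; true-score variance = 2.47 + 1.7 = 4.17; composite reliability = 0.8872.
Max component reliability = 0.8300.
Difference = 0.8872 − 0.8300 = 0.057.

0.057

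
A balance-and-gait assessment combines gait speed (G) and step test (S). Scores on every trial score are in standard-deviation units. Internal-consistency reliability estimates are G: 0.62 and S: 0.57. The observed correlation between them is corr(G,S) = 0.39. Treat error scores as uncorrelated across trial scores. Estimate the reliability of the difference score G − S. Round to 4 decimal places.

0.3361

Var(G−S) = 1 + 1 − 2·0.39 = 2 − 0.78 = 1.22.
Because errors are independent across components, Cov(Tᵢ,Tⱼ) = Cov(Xᵢ,Xⱼ); the off-diagonal part of the true-score variance is the same as above.
True-score variance = [0.62 + 0.57] − 0.78 = 1.19 − 0.78 = 0.41.
Reliability = 0.41 / 1.22 = 0.3361.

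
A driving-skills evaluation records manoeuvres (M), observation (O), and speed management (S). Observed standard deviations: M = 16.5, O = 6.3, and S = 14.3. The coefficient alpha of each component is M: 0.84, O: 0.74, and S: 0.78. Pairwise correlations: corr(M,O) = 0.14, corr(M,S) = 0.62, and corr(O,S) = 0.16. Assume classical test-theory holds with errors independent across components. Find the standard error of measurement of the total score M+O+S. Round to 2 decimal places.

9.94

Var(total) = 516.43 + 350.513 = 866.943.
True-score variance = 417.563 + 350.513 = 768.076, so reliability = 0.8860.
Error variance = 866.943 − 768.076 = 98.8672; SEM = √98.8672 = 9.94.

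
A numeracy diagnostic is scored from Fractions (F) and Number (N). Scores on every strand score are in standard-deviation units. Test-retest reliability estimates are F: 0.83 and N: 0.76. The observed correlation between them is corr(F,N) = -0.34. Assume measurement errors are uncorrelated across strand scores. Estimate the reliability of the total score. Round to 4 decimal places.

0.6894

Var(F+N) = 2 + 2·[(-0.34)] = 2 − 0.68 = 1.32.
With uncorrelated errors the cross-covariances are all true-score covariance, so they carry over unchanged; only the diagonal terms shrink to ρᵢσᵢ².
True-score variance = [0.83 + 0.76] − 0.68 = 1.59 − 0.68 = 0.91.
Reliability = 0.91 / 1.32 = 0.6894.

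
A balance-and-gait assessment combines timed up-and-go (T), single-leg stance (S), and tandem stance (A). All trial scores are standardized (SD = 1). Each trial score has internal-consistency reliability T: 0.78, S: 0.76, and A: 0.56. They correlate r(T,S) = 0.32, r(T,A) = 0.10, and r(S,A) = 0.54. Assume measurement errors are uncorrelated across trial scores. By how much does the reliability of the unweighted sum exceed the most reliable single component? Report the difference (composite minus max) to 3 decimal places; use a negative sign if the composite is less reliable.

Var(sum) = 3 + 1.92 = 4.92; true-score variance = 2.1 + 1.92 = 4.02; composite reliability = 0.8171.
Max component reliability = 0.7800.
Difference = 0.8171 − 0.7800 = 0.037.

0.037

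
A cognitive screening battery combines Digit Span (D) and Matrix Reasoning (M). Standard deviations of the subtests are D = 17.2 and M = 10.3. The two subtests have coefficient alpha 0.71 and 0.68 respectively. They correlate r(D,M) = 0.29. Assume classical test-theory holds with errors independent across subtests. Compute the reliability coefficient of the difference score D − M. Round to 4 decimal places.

0.5998

Var(D−M) = 17.2² + 10.3² − 2·17.2·10.3·0.29 = 401.93 − 102.753 = 299.177.
Because errors are independent across components, Cov(Tᵢ,Tⱼ) = Cov(Xᵢ,Xⱼ); the off-diagonal part of the true-score variance is the same as above.
True-score variance = [17.2²·0.71 + 10.3²·0.68] − 102.753 = 282.188 − 102.753 = 179.435.
Reliability = 179.435 / 299.177 = 0.5998.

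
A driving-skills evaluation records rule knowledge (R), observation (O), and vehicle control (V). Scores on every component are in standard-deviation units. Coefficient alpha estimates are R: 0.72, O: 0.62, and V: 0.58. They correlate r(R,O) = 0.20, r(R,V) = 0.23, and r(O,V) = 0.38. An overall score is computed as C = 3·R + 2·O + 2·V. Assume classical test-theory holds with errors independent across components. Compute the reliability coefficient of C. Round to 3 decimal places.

Var(C) = 3² + 2² + 2² + 2·[6·0.20 + 6·0.23 + 4·0.38] = 17 + 8.2 = 25.2.
Under uncorrelated errors the observed covariances equal the true-score covariances, so only the own-variance terms attenuate.
True-score variance = [3²·0.72 + 2²·0.62 + 2²·0.58] + 8.2 = 11.28 + 8.2 = 19.48.
Reliability = 19.48 / 25.2 = 0.773.

0.773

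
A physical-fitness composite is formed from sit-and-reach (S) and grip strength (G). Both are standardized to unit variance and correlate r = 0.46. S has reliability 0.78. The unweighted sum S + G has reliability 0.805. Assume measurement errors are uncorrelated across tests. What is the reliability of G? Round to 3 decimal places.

0.651

Var(S+G) = 2 + 2·0.46 = 2.920.
True-score variance = ρ_S + ρ_G + 2·0.46, so 0.805 = (0.78 + ρ_G + 0.92) / 2.920.
ρ_G = 0.805·2.920 − 0.78 − 0.92 = 0.651.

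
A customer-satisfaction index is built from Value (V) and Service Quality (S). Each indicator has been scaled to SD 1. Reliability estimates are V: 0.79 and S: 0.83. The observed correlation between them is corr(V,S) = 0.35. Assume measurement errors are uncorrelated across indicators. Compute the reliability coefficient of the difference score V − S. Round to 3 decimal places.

0.708

Var(V−S) = 1 + 1 − 2·0.35 = 2 − 0.7 = 1.3.
With uncorrelated errors the cross-covariances are all true-score covariance, so they carry over unchanged; only the diagonal terms shrink to ρᵢσᵢ².
True-score variance = [0.79 + 0.83] − 0.7 = 1.62 − 0.7 = 0.92.
Reliability = 0.92 / 1.3 = 0.708.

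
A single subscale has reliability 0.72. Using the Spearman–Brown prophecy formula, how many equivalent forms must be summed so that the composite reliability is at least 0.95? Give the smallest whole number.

8

k ≥ ρ*(1−ρ₁)/(ρ₁(1−ρ*)) = 0.95·0.28 / (0.72·0.05) = 7.389.
Smallest integer k = 8.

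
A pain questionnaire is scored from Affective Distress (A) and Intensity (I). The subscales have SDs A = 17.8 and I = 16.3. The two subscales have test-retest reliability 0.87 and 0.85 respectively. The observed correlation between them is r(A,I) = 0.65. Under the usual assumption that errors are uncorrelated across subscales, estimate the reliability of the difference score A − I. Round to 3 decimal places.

0.605

Var(A−I) = 17.8² + 16.3² − 2·17.8·16.3·0.65 = 582.53 − 377.182 = 205.348.
Under uncorrelated errors the observed covariances equal the true-score covariances, so only the own-variance terms attenuate.
True-score variance = [17.8²·0.87 + 16.3²·0.85] − 377.182 = 501.487 − 377.182 = 124.305.
Reliability = 124.305 / 205.348 = 0.605.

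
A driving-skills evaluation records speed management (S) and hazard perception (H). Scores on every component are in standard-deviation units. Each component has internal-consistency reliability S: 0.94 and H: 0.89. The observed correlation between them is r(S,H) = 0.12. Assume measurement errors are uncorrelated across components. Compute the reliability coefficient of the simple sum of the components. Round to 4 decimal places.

Var(S+H) = 2 + 2·[0.12] = 2 + 0.24 = 2.24.
Under uncorrelated errors the observed covariances equal the true-score covariances, so only the own-variance terms attenuate.
True-score variance = [0.94 + 0.89] + 0.24 = 1.83 + 0.24 = 2.07.
Reliability = 2.07 / 2.24 = 0.9241.

0.9241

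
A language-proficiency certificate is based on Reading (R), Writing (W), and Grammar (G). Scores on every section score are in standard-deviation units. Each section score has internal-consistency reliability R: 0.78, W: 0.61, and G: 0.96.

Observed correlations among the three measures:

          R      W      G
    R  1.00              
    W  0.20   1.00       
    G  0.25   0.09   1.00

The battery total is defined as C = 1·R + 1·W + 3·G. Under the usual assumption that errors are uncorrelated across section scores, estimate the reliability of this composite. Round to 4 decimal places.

0.9278

Var(C) = 1 + 1 + 3² + 2·[0.20 + 3·0.25 + 3·0.09] = 11 + 2.44 = 13.44.
With uncorrelated errors the cross-covariances are all true-score covariance, so they carry over unchanged; only the diagonal terms shrink to ρᵢσᵢ².
True-score variance = [0.78 + 0.61 + 3²·0.96] + 2.44 = 10.03 + 2.44 = 12.47.
Reliability = 12.47 / 13.44 = 0.9278.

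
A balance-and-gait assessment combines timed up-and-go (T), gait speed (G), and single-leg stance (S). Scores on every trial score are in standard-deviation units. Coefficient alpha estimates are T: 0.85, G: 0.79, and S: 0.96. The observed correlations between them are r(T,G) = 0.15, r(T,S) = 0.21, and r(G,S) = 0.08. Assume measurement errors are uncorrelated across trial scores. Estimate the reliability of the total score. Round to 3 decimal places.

Var(T+G+S) = 3 + 2·[0.15 + 0.21 + 0.08] = 3 + 0.88 = 3.88.
With uncorrelated errors the cross-covariances are all true-score covariance, so they carry over unchanged; only the diagonal terms shrink to ρᵢσᵢ².
True-score variance = [0.85 + 0.79 + 0.96] + 0.88 = 2.6 + 0.88 = 3.48.
Reliability = 3.48 / 3.88 = 0.897.

0.897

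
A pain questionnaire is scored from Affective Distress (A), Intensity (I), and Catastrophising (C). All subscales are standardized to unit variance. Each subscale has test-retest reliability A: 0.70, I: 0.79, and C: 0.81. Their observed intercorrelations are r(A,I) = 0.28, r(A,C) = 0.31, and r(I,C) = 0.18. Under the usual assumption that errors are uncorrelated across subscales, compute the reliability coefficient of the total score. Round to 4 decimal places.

Var(A+I+C) = 3 + 2·[0.28 + 0.31 + 0.18] = 3 + 1.54 = 4.54.
Under uncorrelated errors the observed covariances equal the true-score covariances, so only the own-variance terms attenuate.
True-score variance = [0.70 + 0.79 + 0.81] + 1.54 = 2.3 + 1.54 = 3.84.
Reliability = 3.84 / 4.54 = 0.8458.

0.8458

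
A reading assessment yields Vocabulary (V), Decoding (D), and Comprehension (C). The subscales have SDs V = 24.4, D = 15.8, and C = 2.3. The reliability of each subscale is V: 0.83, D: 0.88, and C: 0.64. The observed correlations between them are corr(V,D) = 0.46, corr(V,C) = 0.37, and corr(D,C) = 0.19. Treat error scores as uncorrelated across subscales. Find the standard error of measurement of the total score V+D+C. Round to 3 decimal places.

11.536

Var(total) = 850.29 + 410.016 = 1260.31.
True-score variance = 717.218 + 410.016 = 1127.23, so reliability = 0.8944.
Error variance = 1260.31 − 1127.23 = 133.072; SEM = √133.072 = 11.536.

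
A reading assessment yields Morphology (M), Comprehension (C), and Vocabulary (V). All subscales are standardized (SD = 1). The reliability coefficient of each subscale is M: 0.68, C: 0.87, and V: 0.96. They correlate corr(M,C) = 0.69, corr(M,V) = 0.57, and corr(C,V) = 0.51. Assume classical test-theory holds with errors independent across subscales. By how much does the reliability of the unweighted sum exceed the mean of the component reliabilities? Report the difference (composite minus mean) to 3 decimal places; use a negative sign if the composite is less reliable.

0.088

Var(sum) = 3 + 3.54 = 6.54; true-score variance = 2.51 + 3.54 = 6.05; composite reliability = 0.9251.
Mean component reliability = 0.8367.
Difference = 0.9251 − 0.8367 = 0.088.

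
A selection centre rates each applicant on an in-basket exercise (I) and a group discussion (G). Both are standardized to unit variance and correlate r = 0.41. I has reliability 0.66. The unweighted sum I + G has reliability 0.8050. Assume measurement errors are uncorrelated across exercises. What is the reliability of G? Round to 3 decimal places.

0.790

Var(I+G) = 2 + 2·0.41 = 2.820.
True-score variance = ρ_I + ρ_G + 2·0.41, so 0.8050 = (0.66 + ρ_G + 0.82) / 2.820.
ρ_G = 0.8050·2.820 − 0.66 − 0.82 = 0.790.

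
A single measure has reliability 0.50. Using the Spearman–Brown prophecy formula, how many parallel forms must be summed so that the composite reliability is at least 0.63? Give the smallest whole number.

2

k ≥ ρ*(1−ρ₁)/(ρ₁(1−ρ*)) = 0.63·0.50 / (0.50·0.37) = 1.703.
Smallest integer k = 2.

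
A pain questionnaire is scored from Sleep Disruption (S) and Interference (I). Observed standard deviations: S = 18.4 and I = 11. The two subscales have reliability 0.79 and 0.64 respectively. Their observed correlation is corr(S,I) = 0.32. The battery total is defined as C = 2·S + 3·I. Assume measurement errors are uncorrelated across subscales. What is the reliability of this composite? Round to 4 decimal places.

0.7900

Var(C) = 2²·18.4² + 3²·11² + 2·[6·18.4·11·0.32] = 2443.24 + 777.216 = 3220.46.
Under uncorrelated errors the observed covariances equal the true-score covariances, so only the own-variance terms attenuate.
True-score variance = [2²·18.4²·0.79 + 3²·11²·0.64] + 777.216 = 1766.81 + 777.216 = 2544.03.
Reliability = 2544.03 / 3220.46 = 0.7900.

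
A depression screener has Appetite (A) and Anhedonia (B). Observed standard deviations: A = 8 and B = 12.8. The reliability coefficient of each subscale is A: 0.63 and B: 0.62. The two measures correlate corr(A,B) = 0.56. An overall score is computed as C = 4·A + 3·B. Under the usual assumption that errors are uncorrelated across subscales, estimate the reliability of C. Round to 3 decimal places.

Var(C) = 4²·8² + 3²·12.8² + 2·[12·8·12.8·0.56] = 2498.56 + 1376.26 = 3874.82.
Because errors are independent across components, Cov(Tᵢ,Tⱼ) = Cov(Xᵢ,Xⱼ); the off-diagonal part of the true-score variance is the same as above.
True-score variance = [4²·8²·0.63 + 3²·12.8²·0.62] + 1376.26 = 1559.35 + 1376.26 = 2935.6.
Reliability = 2935.6 / 3874.82 = 0.758.

0.758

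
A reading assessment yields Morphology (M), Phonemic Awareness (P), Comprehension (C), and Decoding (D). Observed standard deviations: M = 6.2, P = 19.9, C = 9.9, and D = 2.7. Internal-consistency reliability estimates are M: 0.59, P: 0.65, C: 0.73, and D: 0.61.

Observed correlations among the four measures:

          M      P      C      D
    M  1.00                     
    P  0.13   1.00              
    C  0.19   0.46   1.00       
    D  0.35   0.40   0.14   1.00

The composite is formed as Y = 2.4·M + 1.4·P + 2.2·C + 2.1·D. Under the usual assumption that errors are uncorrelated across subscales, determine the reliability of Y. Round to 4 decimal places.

Var(Y) = 2.4²·6.2² + 1.4²·19.9² + 2.2²·9.9² + 2.1²·2.7² + 2·[3.36·6.2·19.9·0.13 + 5.28·6.2·9.9·0.19 + 5.04·6.2·2.7·0.35 + 3.08·19.9·9.9·0.46 + 2.94·19.9·2.7·0.40 + 4.62·9.9·2.7·0.14] = 1504.11 + 1009.19 = 2513.31.
Under uncorrelated errors the observed covariances equal the true-score covariances, so only the own-variance terms attenuate.
True-score variance = [2.4²·6.2²·0.59 + 1.4²·19.9²·0.65 + 2.2²·9.9²·0.73 + 2.1²·2.7²·0.61] + 1009.19 = 1001.05 + 1009.19 = 2010.25.
Reliability = 2010.25 / 2513.31 = 0.7998.

0.7998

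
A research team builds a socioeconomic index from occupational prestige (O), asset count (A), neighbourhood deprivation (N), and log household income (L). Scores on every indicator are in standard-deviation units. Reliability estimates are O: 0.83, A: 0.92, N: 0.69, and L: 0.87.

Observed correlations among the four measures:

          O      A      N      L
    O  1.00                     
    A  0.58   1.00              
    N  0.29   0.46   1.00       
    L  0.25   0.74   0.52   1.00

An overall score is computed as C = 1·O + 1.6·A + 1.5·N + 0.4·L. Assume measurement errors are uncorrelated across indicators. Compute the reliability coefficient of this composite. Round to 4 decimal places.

0.9138

Var(C) = 1 + 1.6² + 1.5² + 0.4² + 2·[1.6·0.58 + 1.5·0.29 + 0.4·0.25 + 2.4·0.46 + 0.64·0.74 + 0.6·0.52] = 5.97 + 6.7052 = 12.6752.
Because errors are independent across components, Cov(Tᵢ,Tⱼ) = Cov(Xᵢ,Xⱼ); the off-diagonal part of the true-score variance is the same as above.
True-score variance = [0.83 + 1.6²·0.92 + 1.5²·0.69 + 0.4²·0.87] + 6.7052 = 4.8769 + 6.7052 = 11.5821.
Reliability = 11.5821 / 12.6752 = 0.9138.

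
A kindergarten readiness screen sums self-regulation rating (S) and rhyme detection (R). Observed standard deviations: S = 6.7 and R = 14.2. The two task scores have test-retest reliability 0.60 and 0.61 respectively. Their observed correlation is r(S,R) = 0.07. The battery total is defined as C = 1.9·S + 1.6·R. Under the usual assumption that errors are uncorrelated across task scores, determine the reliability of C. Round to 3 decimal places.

Var(C) = 1.9²·6.7² + 1.6²·14.2² + 2·[3.04·6.7·14.2·0.07] = 678.251 + 40.4916 = 718.743.
With uncorrelated errors the cross-covariances are all true-score covariance, so they carry over unchanged; only the diagonal terms shrink to ρᵢσᵢ².
True-score variance = [1.9²·6.7²·0.60 + 1.6²·14.2²·0.61] + 40.4916 = 412.113 + 40.4916 = 452.604.
Reliability = 452.604 / 718.743 = 0.630.

0.630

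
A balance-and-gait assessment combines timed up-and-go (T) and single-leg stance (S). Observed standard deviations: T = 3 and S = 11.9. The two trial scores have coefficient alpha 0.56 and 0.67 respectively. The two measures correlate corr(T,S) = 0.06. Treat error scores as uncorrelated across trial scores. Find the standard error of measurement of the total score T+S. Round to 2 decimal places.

Var(total) = 150.61 + 4.284 = 154.894.
True-score variance = 99.9187 + 4.284 = 104.203, so reliability = 0.6727.
Error variance = 154.894 − 104.203 = 50.6913; SEM = √50.6913 = 7.12.

7.12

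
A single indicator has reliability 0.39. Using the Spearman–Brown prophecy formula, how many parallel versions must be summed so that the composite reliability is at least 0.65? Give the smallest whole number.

k ≥ ρ*(1−ρ₁)/(ρ₁(1−ρ*)) = 0.65·0.61 / (0.39·0.35) = 2.905.
Smallest integer k = 3.

3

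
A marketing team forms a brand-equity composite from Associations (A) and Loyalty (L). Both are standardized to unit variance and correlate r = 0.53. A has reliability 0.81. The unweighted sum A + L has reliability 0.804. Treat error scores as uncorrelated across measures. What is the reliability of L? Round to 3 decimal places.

Var(A+L) = 2 + 2·0.53 = 3.060.
True-score variance = ρ_A + ρ_L + 2·0.53, so 0.804 = (0.81 + ρ_L + 1.06) / 3.060.
ρ_L = 0.804·3.060 − 0.81 − 1.06 = 0.590.

0.590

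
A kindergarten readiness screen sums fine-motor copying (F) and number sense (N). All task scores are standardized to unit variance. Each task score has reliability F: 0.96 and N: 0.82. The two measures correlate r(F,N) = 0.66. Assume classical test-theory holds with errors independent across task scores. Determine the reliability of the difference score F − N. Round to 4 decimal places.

Var(F−N) = 1 + 1 − 2·0.66 = 2 − 1.32 = 0.68.
Under uncorrelated errors the observed covariances equal the true-score covariances, so only the own-variance terms attenuate.
True-score variance = [0.96 + 0.82] − 1.32 = 1.78 − 1.32 = 0.46.
Reliability = 0.46 / 0.68 = 0.6765.

0.6765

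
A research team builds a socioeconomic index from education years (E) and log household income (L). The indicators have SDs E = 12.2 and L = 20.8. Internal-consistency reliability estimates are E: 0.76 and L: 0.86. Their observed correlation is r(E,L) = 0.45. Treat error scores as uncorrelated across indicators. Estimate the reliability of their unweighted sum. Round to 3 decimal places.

Var(E+L) = 12.2² + 20.8² + 2·[12.2·20.8·0.45] = 581.48 + 228.384 = 809.864.
With uncorrelated errors the cross-covariances are all true-score covariance, so they carry over unchanged; only the diagonal terms shrink to ρᵢσᵢ².
True-score variance = [12.2²·0.76 + 20.8²·0.86] + 228.384 = 485.189 + 228.384 = 713.573.
Reliability = 713.573 / 809.864 = 0.881.

0.881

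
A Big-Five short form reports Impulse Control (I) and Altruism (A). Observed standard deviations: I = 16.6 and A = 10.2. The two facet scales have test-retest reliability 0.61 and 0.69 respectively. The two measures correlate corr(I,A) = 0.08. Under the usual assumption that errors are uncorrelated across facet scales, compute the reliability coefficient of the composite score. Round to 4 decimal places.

Var(I+A) = 16.6² + 10.2² + 2·[16.6·10.2·0.08] = 379.6 + 27.0912 = 406.691.
Because errors are independent across components, Cov(Tᵢ,Tⱼ) = Cov(Xᵢ,Xⱼ); the off-diagonal part of the true-score variance is the same as above.
True-score variance = [16.6²·0.61 + 10.2²·0.69] + 27.0912 = 239.879 + 27.0912 = 266.97.
Reliability = 266.97 / 406.691 = 0.6564.

0.6564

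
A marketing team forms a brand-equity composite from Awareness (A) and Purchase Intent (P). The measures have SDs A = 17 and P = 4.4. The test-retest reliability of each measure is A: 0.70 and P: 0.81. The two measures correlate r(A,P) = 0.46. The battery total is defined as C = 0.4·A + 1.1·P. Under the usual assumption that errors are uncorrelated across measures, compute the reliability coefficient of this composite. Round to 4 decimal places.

Var(C) = 0.4²·17² + 1.1²·4.4² + 2·[0.44·17·4.4·0.46] = 69.6656 + 30.279 = 99.9446.
Because errors are independent across components, Cov(Tᵢ,Tⱼ) = Cov(Xᵢ,Xⱼ); the off-diagonal part of the true-score variance is the same as above.
True-score variance = [0.4²·17²·0.70 + 1.1²·4.4²·0.81] + 30.279 = 51.3427 + 30.279 = 81.6218.
Reliability = 81.6218 / 99.9446 = 0.8167.

0.8167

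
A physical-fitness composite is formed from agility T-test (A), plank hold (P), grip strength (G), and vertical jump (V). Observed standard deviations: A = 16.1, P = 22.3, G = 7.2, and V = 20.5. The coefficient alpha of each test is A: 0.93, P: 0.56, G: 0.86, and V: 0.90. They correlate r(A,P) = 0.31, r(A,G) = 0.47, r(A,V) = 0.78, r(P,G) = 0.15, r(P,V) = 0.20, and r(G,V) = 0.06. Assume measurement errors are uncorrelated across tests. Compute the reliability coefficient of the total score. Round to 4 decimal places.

0.8768

Var(A+P+G+V) = 16.1² + 22.3² + 7.2² + 20.5² + 2·[16.1·22.3·0.31 + 16.1·7.2·0.47 + 16.1·20.5·0.78 + 22.3·7.2·0.15 + 22.3·20.5·0.20 + 7.2·20.5·0.06] = 1228.59 + 1095.18 = 2323.77.
With uncorrelated errors the cross-covariances are all true-score covariance, so they carry over unchanged; only the diagonal terms shrink to ρᵢσᵢ².
True-score variance = [16.1²·0.93 + 22.3²·0.56 + 7.2²·0.86 + 20.5²·0.90] + 1095.18 = 942.355 + 1095.18 = 2037.54.
Reliability = 2037.54 / 2323.77 = 0.8768.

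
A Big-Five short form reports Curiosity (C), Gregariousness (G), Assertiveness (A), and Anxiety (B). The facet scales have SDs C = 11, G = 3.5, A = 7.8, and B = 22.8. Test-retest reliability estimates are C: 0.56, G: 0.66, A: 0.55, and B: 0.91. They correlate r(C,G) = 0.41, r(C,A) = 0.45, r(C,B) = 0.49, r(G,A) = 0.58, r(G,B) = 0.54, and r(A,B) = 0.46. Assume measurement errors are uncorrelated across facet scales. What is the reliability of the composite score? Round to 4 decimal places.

Var(C+G+A+B) = 11² + 3.5² + 7.8² + 22.8² + 2·[11·3.5·0.41 + 11·7.8·0.45 + 11·22.8·0.49 + 3.5·7.8·0.58 + 3.5·22.8·0.54 + 7.8·22.8·0.46] = 713.93 + 636.039 = 1349.97.
Under uncorrelated errors the observed covariances equal the true-score covariances, so only the own-variance terms attenuate.
True-score variance = [11²·0.56 + 3.5²·0.66 + 7.8²·0.55 + 22.8²·0.91] + 636.039 = 582.361 + 636.039 = 1218.4.
Reliability = 1218.4 / 1349.97 = 0.9025.

0.9025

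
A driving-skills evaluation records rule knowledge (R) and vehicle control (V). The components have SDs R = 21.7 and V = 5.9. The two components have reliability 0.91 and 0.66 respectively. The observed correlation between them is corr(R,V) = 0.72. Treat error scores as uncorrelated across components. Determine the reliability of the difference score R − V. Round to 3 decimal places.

0.831

Var(R−V) = 21.7² + 5.9² − 2·21.7·5.9·0.72 = 505.7 − 184.363 = 321.337.
Under uncorrelated errors the observed covariances equal the true-score covariances, so only the own-variance terms attenuate.
True-score variance = [21.7²·0.91 + 5.9²·0.66] − 184.363 = 451.485 − 184.363 = 267.121.
Reliability = 267.121 / 321.337 = 0.831.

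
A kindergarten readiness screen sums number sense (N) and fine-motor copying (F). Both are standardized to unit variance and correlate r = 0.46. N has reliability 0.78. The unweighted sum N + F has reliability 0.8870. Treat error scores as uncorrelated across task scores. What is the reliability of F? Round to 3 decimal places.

Var(N+F) = 2 + 2·0.46 = 2.920.
True-score variance = ρ_N + ρ_F + 2·0.46, so 0.8870 = (0.78 + ρ_F + 0.92) / 2.920.
ρ_F = 0.8870·2.920 − 0.78 − 0.92 = 0.890.

0.890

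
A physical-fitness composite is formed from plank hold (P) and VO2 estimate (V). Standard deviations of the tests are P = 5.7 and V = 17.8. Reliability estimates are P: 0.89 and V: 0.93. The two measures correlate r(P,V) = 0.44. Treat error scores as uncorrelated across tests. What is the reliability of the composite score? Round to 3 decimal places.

0.941

Var(P+V) = 5.7² + 17.8² + 2·[5.7·17.8·0.44] = 349.33 + 89.2848 = 438.615.
Because errors are independent across components, Cov(Tᵢ,Tⱼ) = Cov(Xᵢ,Xⱼ); the off-diagonal part of the true-score variance is the same as above.
True-score variance = [5.7²·0.89 + 17.8²·0.93] + 89.2848 = 323.577 + 89.2848 = 412.862.
Reliability = 412.862 / 438.615 = 0.941.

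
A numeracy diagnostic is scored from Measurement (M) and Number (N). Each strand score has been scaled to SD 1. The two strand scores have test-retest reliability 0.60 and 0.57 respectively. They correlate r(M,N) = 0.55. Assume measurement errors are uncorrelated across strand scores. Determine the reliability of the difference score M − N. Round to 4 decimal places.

Var(M−N) = 1 + 1 − 2·0.55 = 2 − 1.1 = 0.9.
Under uncorrelated errors the observed covariances equal the true-score covariances, so only the own-variance terms attenuate.
True-score variance = [0.60 + 0.57] − 1.1 = 1.17 − 1.1 = 0.07.
Reliability = 0.07 / 0.9 = 0.0778.

0.0778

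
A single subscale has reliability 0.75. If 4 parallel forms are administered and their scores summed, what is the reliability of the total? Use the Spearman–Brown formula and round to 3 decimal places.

ρ_k = kρ / (1 + (k−1)ρ) = 4·0.75 / (1 + 3·0.75) = 3.000 / 3.250 = 0.923.

0.923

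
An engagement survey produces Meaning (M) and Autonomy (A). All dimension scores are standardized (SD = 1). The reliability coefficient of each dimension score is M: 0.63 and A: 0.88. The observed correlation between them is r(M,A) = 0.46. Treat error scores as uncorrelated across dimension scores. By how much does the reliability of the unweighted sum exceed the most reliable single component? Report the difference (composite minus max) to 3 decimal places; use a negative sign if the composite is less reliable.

Var(sum) = 2 + 0.92 = 2.92; true-score variance = 1.51 + 0.92 = 2.43; composite reliability = 0.8322.
Max component reliability = 0.8800.
Difference = 0.8322 − 0.8800 = -0.048.

-0.048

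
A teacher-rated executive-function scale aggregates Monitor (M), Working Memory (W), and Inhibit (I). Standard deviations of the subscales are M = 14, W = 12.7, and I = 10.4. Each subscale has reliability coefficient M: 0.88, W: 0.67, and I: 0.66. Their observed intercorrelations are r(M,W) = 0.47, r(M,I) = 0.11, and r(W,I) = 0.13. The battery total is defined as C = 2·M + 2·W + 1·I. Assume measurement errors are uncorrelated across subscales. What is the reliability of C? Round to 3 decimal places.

Var(C) = 2²·14² + 2²·12.7² + 10.4² + 2·[4·14·12.7·0.47 + 2·14·10.4·0.11 + 2·12.7·10.4·0.13] = 1537.32 + 801.274 = 2338.59.
With uncorrelated errors the cross-covariances are all true-score covariance, so they carry over unchanged; only the diagonal terms shrink to ρᵢσᵢ².
True-score variance = [2²·14²·0.88 + 2²·12.7²·0.67 + 10.4²·0.66] + 801.274 = 1193.56 + 801.274 = 1994.84.
Reliability = 1994.84 / 2338.59 = 0.853.

0.853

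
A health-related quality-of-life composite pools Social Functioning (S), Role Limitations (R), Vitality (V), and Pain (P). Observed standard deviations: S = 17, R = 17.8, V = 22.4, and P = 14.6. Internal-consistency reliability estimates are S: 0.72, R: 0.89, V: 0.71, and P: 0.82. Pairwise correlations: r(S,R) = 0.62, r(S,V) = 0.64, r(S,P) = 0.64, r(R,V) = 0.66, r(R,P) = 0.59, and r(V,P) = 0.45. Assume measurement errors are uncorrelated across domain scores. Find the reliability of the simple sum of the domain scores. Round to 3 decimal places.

0.917

Var(S+R+V+P) = 17² + 17.8² + 22.4² + 14.6² + 2·[17·17.8·0.62 + 17·22.4·0.64 + 17·14.6·0.64 + 17.8·22.4·0.66 + 17.8·14.6·0.59 + 22.4·14.6·0.45] = 1320.76 + 2307.65 = 3628.41.
Because errors are independent across components, Cov(Tᵢ,Tⱼ) = Cov(Xᵢ,Xⱼ); the off-diagonal part of the true-score variance is the same as above.
True-score variance = [17²·0.72 + 17.8²·0.89 + 22.4²·0.71 + 14.6²·0.82] + 2307.65 = 1021.11 + 2307.65 = 3328.76.
Reliability = 3328.76 / 3628.41 = 0.917.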